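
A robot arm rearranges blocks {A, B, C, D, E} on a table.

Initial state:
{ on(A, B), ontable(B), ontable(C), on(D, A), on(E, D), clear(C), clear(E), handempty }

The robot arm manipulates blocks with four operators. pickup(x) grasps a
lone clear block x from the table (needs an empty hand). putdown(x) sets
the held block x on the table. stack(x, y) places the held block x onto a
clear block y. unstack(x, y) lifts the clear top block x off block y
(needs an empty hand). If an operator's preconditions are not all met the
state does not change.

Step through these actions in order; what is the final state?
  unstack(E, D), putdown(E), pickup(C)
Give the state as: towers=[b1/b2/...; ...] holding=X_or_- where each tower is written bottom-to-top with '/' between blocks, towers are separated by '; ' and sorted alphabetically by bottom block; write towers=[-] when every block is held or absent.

towers=[B/A/D; E] holding=C

step 1 (unstack(E, D)): towers=[B/A/D; C] holding=E
step 2 (putdown(E)): towers=[B/A/D; C; E] holding=-
step 3 (pickup(C)): towers=[B/A/D; E] holding=C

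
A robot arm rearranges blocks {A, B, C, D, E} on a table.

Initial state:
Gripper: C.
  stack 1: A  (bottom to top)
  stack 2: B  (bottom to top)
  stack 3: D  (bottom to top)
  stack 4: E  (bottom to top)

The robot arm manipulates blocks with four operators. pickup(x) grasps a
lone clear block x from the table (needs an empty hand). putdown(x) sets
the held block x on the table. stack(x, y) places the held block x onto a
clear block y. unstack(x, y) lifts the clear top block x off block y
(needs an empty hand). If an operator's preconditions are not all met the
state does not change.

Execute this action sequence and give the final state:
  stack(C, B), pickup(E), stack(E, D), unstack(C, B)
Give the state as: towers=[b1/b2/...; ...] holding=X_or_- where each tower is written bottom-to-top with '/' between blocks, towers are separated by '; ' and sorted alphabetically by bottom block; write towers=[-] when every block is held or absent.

step 1 (stack(C, B)): towers=[A; B/C; D; E] holding=-
step 2 (pickup(E)): towers=[A; B/C; D] holding=E
step 3 (stack(E, D)): towers=[A; B/C; D/E] holding=-
step 4 (unstack(C, B)): towers=[A; B; D/E] holding=C

towers=[A; B; D/E] holding=C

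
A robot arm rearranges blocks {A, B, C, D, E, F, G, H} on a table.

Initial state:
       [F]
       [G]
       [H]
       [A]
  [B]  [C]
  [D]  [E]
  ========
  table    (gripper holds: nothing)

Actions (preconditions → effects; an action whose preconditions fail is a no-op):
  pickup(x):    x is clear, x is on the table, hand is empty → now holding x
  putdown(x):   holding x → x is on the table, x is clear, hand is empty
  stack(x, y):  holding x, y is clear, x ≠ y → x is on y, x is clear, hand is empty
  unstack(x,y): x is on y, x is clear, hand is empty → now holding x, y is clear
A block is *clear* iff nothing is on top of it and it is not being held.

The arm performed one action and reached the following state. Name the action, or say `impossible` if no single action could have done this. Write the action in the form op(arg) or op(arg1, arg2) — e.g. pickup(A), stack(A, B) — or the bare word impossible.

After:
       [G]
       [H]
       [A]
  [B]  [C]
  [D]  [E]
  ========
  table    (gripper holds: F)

unstack(F, G)

target: towers=[D/B; E/C/A/H/G] holding=F
     unstack(B, D) → towers=[D; E/C/A/H/G/F] holding=B
     unstack(F, G) → towers=[D/B; E/C/A/H/G] holding=F  ← match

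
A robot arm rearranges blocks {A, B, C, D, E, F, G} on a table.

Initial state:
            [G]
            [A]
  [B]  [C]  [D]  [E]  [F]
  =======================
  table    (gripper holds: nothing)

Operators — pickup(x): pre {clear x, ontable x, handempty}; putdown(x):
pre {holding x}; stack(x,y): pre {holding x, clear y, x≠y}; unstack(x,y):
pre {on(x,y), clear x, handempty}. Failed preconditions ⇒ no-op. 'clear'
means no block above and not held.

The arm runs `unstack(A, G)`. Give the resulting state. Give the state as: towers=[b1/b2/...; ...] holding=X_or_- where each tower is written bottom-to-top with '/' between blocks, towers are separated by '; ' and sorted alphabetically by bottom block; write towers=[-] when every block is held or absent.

towers=[B; C; D/A/G; E; F] holding=-

before: towers=[B; C; D/A/G; E; F] holding=-
pre[unstack(A, G)]: on(A,G) ✗, clear(A) ✗, handempty ✓
on(A,G), clear(A) unmet → unstack(A, G) is a no-op
after:  towers=[B; C; D/A/G; E; F] holding=-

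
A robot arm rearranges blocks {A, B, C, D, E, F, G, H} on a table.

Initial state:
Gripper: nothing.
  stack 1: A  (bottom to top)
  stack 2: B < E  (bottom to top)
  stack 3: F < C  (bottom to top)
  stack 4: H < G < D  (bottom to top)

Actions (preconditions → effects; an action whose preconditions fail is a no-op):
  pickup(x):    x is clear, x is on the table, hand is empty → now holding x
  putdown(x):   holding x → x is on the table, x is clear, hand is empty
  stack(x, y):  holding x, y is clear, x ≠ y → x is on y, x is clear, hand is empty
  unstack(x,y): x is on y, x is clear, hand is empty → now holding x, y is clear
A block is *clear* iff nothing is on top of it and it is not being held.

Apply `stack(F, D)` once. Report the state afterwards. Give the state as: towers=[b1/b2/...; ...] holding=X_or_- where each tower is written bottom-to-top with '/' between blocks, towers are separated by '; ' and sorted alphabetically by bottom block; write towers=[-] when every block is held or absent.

before: towers=[A; B/E; F/C; H/G/D] holding=-
pre[stack(F, D)]: holding(F) ✗, clear(D) ✓, F≠D ✓
holding(F) unmet → stack(F, D) is a no-op
after:  towers=[A; B/E; F/C; H/G/D] holding=-

towers=[A; B/E; F/C; H/G/D] holding=-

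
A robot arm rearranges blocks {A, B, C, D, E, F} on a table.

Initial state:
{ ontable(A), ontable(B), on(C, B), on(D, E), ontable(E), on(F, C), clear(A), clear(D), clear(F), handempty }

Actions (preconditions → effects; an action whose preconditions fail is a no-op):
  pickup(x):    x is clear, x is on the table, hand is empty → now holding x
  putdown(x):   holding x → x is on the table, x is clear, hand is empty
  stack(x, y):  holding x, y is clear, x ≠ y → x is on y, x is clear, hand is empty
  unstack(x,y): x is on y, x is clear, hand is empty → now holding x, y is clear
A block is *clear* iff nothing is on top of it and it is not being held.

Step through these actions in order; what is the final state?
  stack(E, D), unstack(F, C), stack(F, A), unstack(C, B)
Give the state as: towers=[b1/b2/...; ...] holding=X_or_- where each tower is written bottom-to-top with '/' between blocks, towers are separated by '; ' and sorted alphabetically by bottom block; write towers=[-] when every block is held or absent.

towers=[A/F; B; E/D] holding=C

step 1 (stack(E, D)) [no-op]: towers=[A; B/C/F; E/D] holding=-
step 2 (unstack(F, C)): towers=[A; B/C; E/D] holding=F
step 3 (stack(F, A)): towers=[A/F; B/C; E/D] holding=-
step 4 (unstack(C, B)): towers=[A/F; B; E/D] holding=C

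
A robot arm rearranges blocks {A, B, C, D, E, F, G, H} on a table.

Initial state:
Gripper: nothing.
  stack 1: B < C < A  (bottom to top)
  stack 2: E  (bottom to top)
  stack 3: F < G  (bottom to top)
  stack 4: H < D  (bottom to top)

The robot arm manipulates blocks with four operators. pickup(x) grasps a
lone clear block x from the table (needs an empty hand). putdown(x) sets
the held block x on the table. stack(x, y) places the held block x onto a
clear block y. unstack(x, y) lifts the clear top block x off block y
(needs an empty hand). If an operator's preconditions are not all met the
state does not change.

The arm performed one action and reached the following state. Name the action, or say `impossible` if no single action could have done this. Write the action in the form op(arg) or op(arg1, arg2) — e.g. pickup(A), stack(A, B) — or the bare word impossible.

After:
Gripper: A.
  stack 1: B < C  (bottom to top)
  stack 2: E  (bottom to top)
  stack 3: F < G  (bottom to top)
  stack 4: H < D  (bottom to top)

unstack(A, C)

target: towers=[B/C; E; F/G; H/D] holding=A
     unstack(G, F) → towers=[B/C/A; E; F; H/D] holding=G
     unstack(A, C) → towers=[B/C; E; F/G; H/D] holding=A  ← match
         pickup(E) → towers=[B/C/A; F/G; H/D] holding=E
     unstack(D, H) → towers=[B/C/A; E; F/G; H] holding=D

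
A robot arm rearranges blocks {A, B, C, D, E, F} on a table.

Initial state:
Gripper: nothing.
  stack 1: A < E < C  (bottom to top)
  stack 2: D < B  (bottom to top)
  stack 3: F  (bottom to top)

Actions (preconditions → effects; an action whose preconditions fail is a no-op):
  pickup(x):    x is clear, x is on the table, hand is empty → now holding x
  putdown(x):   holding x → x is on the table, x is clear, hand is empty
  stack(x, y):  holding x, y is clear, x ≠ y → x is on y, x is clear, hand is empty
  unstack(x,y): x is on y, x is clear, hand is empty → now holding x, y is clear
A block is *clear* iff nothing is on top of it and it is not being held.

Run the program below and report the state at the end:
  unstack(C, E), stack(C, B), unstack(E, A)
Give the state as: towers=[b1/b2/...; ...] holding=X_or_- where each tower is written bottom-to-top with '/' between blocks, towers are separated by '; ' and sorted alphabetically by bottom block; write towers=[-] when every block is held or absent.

towers=[A; D/B/C; F] holding=E

step 1 (unstack(C, E)): towers=[A/E; D/B; F] holding=C
step 2 (stack(C, B)): towers=[A/E; D/B/C; F] holding=-
step 3 (unstack(E, A)): towers=[A; D/B/C; F] holding=E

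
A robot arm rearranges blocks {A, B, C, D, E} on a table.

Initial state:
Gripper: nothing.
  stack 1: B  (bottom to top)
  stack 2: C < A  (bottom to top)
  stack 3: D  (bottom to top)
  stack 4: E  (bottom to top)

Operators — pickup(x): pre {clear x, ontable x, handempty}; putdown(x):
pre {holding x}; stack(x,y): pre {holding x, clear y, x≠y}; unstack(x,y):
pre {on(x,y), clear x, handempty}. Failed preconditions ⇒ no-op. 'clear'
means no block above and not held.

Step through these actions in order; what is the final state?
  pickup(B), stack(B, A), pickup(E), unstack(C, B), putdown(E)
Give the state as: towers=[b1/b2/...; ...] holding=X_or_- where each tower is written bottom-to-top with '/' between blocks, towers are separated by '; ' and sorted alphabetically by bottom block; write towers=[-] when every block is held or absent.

towers=[C/A/B; D; E] holding=-

step 1 (pickup(B)): towers=[C/A; D; E] holding=B
step 2 (stack(B, A)): towers=[C/A/B; D; E] holding=-
step 3 (pickup(E)): towers=[C/A/B; D] holding=E
step 4 (unstack(C, B)) [no-op]: towers=[C/A/B; D] holding=E
step 5 (putdown(E)): towers=[C/A/B; D; E] holding=-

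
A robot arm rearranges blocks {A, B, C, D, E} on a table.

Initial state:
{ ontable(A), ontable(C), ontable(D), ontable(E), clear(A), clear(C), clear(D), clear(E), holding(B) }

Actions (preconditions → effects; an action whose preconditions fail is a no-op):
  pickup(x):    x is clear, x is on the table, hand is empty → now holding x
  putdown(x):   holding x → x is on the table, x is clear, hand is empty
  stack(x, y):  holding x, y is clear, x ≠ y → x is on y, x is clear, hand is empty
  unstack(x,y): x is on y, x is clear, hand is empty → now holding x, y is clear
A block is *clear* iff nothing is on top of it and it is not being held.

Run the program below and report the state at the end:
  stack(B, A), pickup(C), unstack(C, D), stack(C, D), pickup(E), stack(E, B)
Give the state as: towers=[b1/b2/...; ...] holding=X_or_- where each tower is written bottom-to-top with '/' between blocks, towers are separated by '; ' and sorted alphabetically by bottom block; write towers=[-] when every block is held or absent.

step 1 (stack(B, A)): towers=[A/B; C; D; E] holding=-
step 2 (pickup(C)): towers=[A/B; D; E] holding=C
step 3 (unstack(C, D)) [no-op]: towers=[A/B; D; E] holding=C
step 4 (stack(C, D)): towers=[A/B; D/C; E] holding=-
step 5 (pickup(E)): towers=[A/B; D/C] holding=E
step 6 (stack(E, B)): towers=[A/B/E; D/C] holding=-

towers=[A/B/E; D/C] holding=-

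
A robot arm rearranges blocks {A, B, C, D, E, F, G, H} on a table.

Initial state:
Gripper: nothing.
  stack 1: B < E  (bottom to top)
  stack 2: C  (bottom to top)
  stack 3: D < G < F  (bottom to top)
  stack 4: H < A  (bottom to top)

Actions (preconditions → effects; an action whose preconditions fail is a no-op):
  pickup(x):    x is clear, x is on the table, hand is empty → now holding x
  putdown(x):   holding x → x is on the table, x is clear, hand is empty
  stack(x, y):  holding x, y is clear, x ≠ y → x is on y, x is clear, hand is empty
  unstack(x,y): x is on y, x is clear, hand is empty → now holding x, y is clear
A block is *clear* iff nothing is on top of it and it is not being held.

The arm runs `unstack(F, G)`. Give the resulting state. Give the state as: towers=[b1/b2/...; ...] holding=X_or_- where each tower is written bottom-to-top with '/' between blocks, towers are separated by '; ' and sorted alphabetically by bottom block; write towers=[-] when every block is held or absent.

towers=[B/E; C; D/G; H/A] holding=F

before: towers=[B/E; C; D/G/F; H/A] holding=-
pre[unstack(F, G)]: on(F,G) yes, clear(F) yes, handempty yes
all met → apply unstack(F, G)
after:  towers=[B/E; C; D/G; H/A] holding=F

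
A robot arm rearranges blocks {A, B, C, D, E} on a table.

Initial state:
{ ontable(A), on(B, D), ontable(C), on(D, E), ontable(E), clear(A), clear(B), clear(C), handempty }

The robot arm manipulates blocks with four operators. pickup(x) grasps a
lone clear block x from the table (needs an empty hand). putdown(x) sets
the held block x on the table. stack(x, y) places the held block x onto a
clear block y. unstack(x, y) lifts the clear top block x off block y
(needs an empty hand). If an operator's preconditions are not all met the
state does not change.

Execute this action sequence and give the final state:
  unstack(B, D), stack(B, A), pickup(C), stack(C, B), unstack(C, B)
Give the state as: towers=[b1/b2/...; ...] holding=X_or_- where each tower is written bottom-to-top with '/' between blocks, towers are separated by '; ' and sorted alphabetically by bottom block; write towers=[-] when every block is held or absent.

towers=[A/B; E/D] holding=C

step 1 (unstack(B, D)): towers=[A; C; E/D] holding=B
step 2 (stack(B, A)): towers=[A/B; C; E/D] holding=-
step 3 (pickup(C)): towers=[A/B; E/D] holding=C
step 4 (stack(C, B)): towers=[A/B/C; E/D] holding=-
step 5 (unstack(C, B)): towers=[A/B; E/D] holding=C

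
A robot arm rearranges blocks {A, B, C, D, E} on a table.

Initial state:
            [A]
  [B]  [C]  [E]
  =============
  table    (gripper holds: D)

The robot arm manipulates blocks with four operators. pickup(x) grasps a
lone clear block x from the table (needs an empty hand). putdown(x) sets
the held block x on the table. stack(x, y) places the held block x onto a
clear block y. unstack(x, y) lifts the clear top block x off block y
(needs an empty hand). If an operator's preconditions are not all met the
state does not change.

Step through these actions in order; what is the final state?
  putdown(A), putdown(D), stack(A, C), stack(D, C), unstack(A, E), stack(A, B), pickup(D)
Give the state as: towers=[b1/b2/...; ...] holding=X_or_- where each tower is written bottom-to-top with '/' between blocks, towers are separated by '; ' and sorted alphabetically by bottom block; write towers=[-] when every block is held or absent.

step 1 (putdown(A)) [no-op]: towers=[B; C; E/A] holding=D
step 2 (putdown(D)): towers=[B; C; D; E/A] holding=-
step 3 (stack(A, C)) [no-op]: towers=[B; C; D; E/A] holding=-
step 4 (stack(D, C)) [no-op]: towers=[B; C; D; E/A] holding=-
step 5 (unstack(A, E)): towers=[B; C; D; E] holding=A
step 6 (stack(A, B)): towers=[B/A; C; D; E] holding=-
step 7 (pickup(D)): towers=[B/A; C; E] holding=D

towers=[B/A; C; E] holding=D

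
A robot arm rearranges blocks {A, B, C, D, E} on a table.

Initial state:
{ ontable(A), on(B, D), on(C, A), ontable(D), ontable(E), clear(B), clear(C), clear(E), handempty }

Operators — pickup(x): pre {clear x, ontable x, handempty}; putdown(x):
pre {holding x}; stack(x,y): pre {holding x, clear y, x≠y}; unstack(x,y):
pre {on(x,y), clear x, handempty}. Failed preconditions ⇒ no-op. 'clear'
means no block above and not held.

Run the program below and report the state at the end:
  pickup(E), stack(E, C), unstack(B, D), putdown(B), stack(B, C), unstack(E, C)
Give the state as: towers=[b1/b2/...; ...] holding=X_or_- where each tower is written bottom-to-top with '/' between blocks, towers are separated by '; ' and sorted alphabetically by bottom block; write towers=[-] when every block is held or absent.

towers=[A/C; B; D] holding=E

step 1 (pickup(E)): towers=[A/C; D/B] holding=E
step 2 (stack(E, C)): towers=[A/C/E; D/B] holding=-
step 3 (unstack(B, D)): towers=[A/C/E; D] holding=B
step 4 (putdown(B)): towers=[A/C/E; B; D] holding=-
step 5 (stack(B, C)) [no-op]: towers=[A/C/E; B; D] holding=-
step 6 (unstack(E, C)): towers=[A/C; B; D] holding=E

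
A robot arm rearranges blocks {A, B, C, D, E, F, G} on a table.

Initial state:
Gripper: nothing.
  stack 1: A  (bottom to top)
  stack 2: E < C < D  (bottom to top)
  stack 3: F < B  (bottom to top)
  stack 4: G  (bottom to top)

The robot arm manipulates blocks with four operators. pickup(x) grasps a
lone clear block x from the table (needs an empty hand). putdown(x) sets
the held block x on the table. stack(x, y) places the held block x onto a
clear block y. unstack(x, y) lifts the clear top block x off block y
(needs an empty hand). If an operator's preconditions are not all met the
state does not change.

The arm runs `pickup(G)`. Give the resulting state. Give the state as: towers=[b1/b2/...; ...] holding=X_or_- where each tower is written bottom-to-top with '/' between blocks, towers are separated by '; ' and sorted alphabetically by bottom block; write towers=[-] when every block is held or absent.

towers=[A; E/C/D; F/B] holding=G

before: towers=[A; E/C/D; F/B; G] holding=-
pre[pickup(G)]: clear(G) ✓, ontable(G) ✓, handempty ✓
all met → apply pickup(G)
after:  towers=[A; E/C/D; F/B] holding=G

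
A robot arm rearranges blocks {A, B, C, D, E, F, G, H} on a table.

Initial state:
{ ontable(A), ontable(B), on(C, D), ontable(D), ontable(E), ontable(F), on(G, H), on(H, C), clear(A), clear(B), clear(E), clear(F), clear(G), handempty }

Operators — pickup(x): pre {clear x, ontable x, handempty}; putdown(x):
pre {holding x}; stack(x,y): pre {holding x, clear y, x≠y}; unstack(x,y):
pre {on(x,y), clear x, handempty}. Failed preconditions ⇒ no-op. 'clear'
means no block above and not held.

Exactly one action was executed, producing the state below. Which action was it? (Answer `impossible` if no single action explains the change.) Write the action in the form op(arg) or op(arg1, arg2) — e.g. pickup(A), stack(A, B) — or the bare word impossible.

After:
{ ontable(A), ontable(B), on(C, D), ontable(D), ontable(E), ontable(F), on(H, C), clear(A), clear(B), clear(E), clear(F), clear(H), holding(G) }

target: towers=[A; B; D/C/H; E; F] holding=G
     unstack(G, H) → towers=[A; B; D/C/H; E; F] holding=G  ← match
         pickup(A) → towers=[B; D/C/H/G; E; F] holding=A
         pickup(E) → towers=[A; B; D/C/H/G; F] holding=E
         pickup(B) → towers=[A; D/C/H/G; E; F] holding=B
         pickup(F) → towers=[A; B; D/C/H/G; E] holding=F

unstack(G, H)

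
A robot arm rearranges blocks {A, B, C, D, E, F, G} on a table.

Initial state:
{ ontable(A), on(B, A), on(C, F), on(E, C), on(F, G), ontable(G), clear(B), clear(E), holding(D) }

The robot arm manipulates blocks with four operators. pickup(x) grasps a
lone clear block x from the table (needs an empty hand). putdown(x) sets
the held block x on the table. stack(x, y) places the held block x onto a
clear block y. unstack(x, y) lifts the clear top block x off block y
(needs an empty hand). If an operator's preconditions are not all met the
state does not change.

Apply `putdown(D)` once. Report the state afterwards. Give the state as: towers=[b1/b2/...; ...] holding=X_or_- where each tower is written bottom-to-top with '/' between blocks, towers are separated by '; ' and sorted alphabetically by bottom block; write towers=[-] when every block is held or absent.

towers=[A/B; D; G/F/C/E] holding=-

before: towers=[A/B; G/F/C/E] holding=D
pre[putdown(D)]: holding(D) ✓
all met → apply putdown(D)
after:  towers=[A/B; D; G/F/C/E] holding=-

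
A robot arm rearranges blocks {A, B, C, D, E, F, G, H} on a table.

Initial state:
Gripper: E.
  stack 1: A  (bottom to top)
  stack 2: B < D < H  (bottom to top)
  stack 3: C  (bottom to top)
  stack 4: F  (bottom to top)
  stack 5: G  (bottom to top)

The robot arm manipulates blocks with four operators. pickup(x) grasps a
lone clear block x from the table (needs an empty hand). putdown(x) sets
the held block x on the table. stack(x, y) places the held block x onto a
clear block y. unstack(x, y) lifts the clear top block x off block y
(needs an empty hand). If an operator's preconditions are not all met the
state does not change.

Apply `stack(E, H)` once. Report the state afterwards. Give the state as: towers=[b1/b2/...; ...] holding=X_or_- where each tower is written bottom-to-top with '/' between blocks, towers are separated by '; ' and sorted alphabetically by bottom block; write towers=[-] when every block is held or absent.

before: towers=[A; B/D/H; C; F; G] holding=E
pre[stack(E, H)]: holding(E) yes, clear(H) yes, E≠H yes
all met → apply stack(E, H)
after:  towers=[A; B/D/H/E; C; F; G] holding=-

towers=[A; B/D/H/E; C; F; G] holding=-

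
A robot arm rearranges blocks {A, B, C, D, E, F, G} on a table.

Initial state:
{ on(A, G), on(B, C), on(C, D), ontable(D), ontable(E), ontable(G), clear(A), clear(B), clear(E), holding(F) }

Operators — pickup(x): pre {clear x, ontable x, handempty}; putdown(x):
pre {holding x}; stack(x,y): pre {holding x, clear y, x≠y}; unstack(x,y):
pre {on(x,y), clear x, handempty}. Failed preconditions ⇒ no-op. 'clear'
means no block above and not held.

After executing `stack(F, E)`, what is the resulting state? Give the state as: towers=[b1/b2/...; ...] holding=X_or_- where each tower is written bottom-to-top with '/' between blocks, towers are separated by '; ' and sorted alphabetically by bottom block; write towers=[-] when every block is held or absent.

before: towers=[D/C/B; E; G/A] holding=F
pre[stack(F, E)]: holding(F) yes, clear(E) yes, F≠E yes
all met → apply stack(F, E)
after:  towers=[D/C/B; E/F; G/A] holding=-

towers=[D/C/B; E/F; G/A] holding=-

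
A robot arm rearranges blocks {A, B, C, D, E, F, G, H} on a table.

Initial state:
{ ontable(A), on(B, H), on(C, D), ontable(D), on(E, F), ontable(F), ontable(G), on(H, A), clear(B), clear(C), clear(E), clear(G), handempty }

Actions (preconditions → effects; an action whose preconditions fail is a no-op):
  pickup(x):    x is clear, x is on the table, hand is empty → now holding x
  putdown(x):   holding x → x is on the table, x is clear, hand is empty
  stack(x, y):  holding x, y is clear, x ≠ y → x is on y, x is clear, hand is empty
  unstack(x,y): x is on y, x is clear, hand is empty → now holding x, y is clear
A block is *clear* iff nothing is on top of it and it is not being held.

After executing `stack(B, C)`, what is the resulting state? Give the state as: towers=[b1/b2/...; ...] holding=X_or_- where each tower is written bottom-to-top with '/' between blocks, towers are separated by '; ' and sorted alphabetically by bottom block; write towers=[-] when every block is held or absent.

towers=[A/H/B; D/C; F/E; G] holding=-

before: towers=[A/H/B; D/C; F/E; G] holding=-
pre[stack(B, C)]: holding(B) fail, clear(C) ok, B≠C ok
holding(B) unmet → stack(B, C) is a no-op
after:  towers=[A/H/B; D/C; F/E; G] holding=-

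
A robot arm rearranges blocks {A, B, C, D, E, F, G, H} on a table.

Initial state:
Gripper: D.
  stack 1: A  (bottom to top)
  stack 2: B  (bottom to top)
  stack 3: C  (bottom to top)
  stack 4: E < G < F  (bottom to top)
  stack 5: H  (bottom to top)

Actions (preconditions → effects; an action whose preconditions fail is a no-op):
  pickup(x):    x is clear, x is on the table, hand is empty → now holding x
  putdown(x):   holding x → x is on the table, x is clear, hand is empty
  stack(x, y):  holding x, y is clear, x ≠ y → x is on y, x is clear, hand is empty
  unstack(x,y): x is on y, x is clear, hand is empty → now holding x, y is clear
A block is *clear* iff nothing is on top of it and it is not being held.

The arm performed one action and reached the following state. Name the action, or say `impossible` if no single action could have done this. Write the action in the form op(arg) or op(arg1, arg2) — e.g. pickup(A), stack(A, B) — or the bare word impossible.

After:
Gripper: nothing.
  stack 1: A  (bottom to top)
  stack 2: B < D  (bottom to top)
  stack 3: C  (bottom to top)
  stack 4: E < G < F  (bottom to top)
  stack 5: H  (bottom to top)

target: towers=[A; B/D; C; E/G/F; H] holding=-
        putdown(D) → towers=[A; B; C; D; E/G/F; H] holding=-
       stack(D, A) → towers=[A/D; B; C; E/G/F; H] holding=-
       stack(D, H) → towers=[A; B; C; E/G/F; H/D] holding=-
       stack(D, B) → towers=[A; B/D; C; E/G/F; H] holding=-  ← match
       stack(D, F) → towers=[A; B; C; E/G/F/D; H] holding=-
       stack(D, C) → towers=[A; B; C/D; E/G/F; H] holding=-

stack(D, B)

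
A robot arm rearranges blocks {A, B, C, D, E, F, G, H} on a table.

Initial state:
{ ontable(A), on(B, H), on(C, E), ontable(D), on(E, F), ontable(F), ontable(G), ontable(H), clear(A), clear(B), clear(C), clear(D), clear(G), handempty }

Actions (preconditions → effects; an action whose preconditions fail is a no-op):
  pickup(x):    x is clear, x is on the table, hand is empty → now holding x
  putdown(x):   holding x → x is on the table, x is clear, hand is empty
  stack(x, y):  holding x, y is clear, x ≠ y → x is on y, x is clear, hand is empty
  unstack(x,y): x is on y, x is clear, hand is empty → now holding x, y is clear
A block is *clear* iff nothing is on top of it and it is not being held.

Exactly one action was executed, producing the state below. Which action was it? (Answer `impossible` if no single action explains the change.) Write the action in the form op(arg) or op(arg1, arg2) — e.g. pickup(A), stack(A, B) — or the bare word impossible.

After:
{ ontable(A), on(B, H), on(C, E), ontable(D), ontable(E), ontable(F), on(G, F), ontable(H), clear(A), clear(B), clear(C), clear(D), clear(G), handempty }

target: towers=[A; D; E/C; F/G; H/B] holding=-
         pickup(G) → towers=[A; D; F/E/C; H/B] holding=G
         pickup(A) → towers=[D; F/E/C; G; H/B] holding=A
     unstack(B, H) → towers=[A; D; F/E/C; G; H] holding=B
         pickup(D) → towers=[A; F/E/C; G; H/B] holding=D
     unstack(C, E) → towers=[A; D; F/E; G; H/B] holding=C
none of the 5 applicable actions match → impossible

impossible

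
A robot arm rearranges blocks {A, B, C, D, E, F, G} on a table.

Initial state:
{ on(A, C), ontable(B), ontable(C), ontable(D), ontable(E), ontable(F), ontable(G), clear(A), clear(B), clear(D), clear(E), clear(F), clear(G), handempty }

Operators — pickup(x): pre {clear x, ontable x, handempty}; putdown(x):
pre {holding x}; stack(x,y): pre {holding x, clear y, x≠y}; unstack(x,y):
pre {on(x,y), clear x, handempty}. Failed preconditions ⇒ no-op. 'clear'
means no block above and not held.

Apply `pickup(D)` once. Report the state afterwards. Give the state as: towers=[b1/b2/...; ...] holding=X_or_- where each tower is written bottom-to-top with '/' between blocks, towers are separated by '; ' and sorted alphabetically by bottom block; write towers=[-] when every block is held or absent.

towers=[B; C/A; E; F; G] holding=D

before: towers=[B; C/A; D; E; F; G] holding=-
pre[pickup(D)]: clear(D) ✓, ontable(D) ✓, handempty ✓
all met → apply pickup(D)
after:  towers=[B; C/A; E; F; G] holding=D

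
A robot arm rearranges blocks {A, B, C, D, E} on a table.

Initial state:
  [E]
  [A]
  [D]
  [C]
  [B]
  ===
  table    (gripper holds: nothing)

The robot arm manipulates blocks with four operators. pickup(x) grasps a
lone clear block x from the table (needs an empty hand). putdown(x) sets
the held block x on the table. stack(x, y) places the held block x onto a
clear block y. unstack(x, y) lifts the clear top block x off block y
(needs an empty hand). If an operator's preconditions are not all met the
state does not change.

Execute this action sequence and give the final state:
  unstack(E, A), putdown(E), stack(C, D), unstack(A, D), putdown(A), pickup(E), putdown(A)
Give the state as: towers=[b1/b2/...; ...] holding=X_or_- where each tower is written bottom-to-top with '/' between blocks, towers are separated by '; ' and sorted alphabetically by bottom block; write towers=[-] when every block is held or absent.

step 1 (unstack(E, A)): towers=[B/C/D/A] holding=E
step 2 (putdown(E)): towers=[B/C/D/A; E] holding=-
step 3 (stack(C, D)) [no-op]: towers=[B/C/D/A; E] holding=-
step 4 (unstack(A, D)): towers=[B/C/D; E] holding=A
step 5 (putdown(A)): towers=[A; B/C/D; E] holding=-
step 6 (pickup(E)): towers=[A; B/C/D] holding=E
step 7 (putdown(A)) [no-op]: towers=[A; B/C/D] holding=E

towers=[A; B/C/D] holding=E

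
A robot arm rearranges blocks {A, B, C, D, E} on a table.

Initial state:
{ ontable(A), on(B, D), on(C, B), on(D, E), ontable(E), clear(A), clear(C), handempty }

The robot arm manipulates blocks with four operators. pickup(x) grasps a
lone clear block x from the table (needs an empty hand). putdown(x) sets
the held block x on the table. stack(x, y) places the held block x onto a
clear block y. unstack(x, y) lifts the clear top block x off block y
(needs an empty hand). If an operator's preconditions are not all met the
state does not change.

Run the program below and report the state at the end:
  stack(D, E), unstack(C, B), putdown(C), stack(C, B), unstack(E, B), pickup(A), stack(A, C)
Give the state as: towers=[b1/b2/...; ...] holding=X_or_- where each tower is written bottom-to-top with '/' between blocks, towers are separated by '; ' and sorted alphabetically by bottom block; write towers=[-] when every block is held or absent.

towers=[C/A; E/D/B] holding=-

step 1 (stack(D, E)) [no-op]: towers=[A; E/D/B/C] holding=-
step 2 (unstack(C, B)): towers=[A; E/D/B] holding=C
step 3 (putdown(C)): towers=[A; C; E/D/B] holding=-
step 4 (stack(C, B)) [no-op]: towers=[A; C; E/D/B] holding=-
step 5 (unstack(E, B)) [no-op]: towers=[A; C; E/D/B] holding=-
step 6 (pickup(A)): towers=[C; E/D/B] holding=A
step 7 (stack(A, C)): towers=[C/A; E/D/B] holding=-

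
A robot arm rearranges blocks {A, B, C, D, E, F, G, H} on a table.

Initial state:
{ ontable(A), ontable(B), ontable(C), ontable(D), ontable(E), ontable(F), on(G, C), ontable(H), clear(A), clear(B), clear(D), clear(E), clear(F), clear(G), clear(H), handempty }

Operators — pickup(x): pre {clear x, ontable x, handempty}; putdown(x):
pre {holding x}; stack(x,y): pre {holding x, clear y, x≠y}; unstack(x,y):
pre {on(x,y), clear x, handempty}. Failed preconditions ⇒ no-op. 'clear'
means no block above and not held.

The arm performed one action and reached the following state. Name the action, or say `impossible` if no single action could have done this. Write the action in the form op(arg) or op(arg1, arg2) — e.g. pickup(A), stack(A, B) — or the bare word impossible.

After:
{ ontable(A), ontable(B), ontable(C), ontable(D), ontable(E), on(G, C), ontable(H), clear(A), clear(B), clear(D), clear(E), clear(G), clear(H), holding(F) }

target: towers=[A; B; C/G; D; E; H] holding=F
     unstack(G, C) → towers=[A; B; C; D; E; F; H] holding=G
         pickup(A) → towers=[B; C/G; D; E; F; H] holding=A
         pickup(E) → towers=[A; B; C/G; D; F; H] holding=E
         pickup(H) → towers=[A; B; C/G; D; E; F] holding=H
         pickup(B) → towers=[A; C/G; D; E; F; H] holding=B
         pickup(F) → towers=[A; B; C/G; D; E; H] holding=F  ← match
         pickup(D) → towers=[A; B; C/G; E; F; H] holding=D

pickup(F)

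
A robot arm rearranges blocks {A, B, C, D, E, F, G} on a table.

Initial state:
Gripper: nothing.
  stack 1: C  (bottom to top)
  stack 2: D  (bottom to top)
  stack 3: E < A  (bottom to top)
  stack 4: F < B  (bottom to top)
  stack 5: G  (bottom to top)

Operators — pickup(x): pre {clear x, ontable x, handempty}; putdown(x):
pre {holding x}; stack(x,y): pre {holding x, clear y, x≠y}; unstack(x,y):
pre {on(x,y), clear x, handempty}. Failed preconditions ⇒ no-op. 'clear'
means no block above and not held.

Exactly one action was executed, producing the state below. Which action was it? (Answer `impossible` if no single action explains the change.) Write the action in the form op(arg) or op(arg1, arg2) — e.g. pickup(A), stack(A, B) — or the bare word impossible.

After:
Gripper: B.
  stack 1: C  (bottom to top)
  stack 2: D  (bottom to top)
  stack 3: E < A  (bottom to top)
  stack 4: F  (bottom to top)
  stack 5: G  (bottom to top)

unstack(B, F)

target: towers=[C; D; E/A; F; G] holding=B
     unstack(B, F) → towers=[C; D; E/A; F; G] holding=B  ← match
         pickup(G) → towers=[C; D; E/A; F/B] holding=G
         pickup(D) → towers=[C; E/A; F/B; G] holding=D
     unstack(A, E) → towers=[C; D; E; F/B; G] holding=A
         pickup(C) → towers=[D; E/A; F/B; G] holding=C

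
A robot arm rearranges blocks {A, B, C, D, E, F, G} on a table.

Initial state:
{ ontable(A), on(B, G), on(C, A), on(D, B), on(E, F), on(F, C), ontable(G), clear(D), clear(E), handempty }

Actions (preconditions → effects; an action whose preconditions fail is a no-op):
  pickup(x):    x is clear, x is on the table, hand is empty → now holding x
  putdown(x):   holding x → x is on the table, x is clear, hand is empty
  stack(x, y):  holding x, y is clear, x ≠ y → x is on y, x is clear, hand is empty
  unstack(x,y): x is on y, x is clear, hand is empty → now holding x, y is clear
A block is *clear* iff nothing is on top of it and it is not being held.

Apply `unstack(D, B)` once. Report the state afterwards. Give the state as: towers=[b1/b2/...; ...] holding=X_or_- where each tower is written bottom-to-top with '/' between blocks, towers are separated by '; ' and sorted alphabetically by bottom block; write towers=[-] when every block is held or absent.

before: towers=[A/C/F/E; G/B/D] holding=-
pre[unstack(D, B)]: on(D,B) ok, clear(D) ok, handempty ok
all met → apply unstack(D, B)
after:  towers=[A/C/F/E; G/B] holding=D

towers=[A/C/F/E; G/B] holding=D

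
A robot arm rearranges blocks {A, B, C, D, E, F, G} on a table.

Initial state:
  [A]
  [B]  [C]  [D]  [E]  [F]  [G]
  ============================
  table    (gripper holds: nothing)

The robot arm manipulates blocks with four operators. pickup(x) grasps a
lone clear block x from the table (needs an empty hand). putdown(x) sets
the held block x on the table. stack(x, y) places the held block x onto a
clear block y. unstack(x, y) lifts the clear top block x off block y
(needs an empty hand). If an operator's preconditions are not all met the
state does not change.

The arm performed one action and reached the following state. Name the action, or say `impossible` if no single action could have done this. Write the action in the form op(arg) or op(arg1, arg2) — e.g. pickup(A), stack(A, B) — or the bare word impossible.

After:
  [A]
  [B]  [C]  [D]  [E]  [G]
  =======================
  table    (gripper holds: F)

target: towers=[B/A; C; D; E; G] holding=F
         pickup(F) → towers=[B/A; C; D; E; G] holding=F  ← match
         pickup(G) → towers=[B/A; C; D; E; F] holding=G
         pickup(D) → towers=[B/A; C; E; F; G] holding=D
     unstack(A, B) → towers=[B; C; D; E; F; G] holding=A
         pickup(E) → towers=[B/A; C; D; F; G] holding=E
         pickup(C) → towers=[B/A; D; E; F; G] holding=C

pickup(F)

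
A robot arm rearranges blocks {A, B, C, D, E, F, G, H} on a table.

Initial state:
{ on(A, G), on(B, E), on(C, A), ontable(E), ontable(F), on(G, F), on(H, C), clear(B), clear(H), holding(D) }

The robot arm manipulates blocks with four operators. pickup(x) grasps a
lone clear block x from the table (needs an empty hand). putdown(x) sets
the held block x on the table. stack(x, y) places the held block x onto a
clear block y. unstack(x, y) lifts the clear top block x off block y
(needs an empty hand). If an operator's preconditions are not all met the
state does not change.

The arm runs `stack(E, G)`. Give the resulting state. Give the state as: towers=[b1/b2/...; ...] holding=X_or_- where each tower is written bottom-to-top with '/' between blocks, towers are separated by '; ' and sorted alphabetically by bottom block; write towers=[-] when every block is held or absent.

before: towers=[E/B; F/G/A/C/H] holding=D
pre[stack(E, G)]: holding(E) no, clear(G) no, E≠G yes
holding(E), clear(G) unmet → stack(E, G) is a no-op
after:  towers=[E/B; F/G/A/C/H] holding=D

towers=[E/B; F/G/A/C/H] holding=D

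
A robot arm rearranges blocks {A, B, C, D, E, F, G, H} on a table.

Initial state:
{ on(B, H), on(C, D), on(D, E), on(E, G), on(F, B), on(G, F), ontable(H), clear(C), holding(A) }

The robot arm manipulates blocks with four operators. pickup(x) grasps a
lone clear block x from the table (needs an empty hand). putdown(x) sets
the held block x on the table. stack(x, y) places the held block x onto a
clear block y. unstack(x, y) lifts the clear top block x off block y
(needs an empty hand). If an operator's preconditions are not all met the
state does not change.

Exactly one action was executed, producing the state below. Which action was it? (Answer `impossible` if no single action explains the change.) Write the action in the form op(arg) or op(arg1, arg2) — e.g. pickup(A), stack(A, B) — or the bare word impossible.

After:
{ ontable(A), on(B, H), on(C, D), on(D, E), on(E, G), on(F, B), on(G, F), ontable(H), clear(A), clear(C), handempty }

putdown(A)

target: towers=[A; H/B/F/G/E/D/C] holding=-
        putdown(A) → towers=[A; H/B/F/G/E/D/C] holding=-  ← match
       stack(A, C) → towers=[H/B/F/G/E/D/C/A] holding=-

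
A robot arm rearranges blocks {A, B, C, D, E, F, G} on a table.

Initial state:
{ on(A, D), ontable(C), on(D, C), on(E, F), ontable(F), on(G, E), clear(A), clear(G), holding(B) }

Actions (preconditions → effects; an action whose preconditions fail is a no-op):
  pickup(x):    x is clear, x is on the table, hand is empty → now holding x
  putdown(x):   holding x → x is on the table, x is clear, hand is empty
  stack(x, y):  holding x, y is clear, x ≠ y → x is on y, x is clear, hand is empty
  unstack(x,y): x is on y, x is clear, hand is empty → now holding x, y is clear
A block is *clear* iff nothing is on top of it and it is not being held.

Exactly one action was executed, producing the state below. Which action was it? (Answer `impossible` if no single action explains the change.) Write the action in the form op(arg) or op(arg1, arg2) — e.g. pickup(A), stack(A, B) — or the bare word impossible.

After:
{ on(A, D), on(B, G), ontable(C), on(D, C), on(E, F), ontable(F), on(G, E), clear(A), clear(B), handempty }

target: towers=[C/D/A; F/E/G/B] holding=-
        putdown(B) → towers=[B; C/D/A; F/E/G] holding=-
       stack(B, G) → towers=[C/D/A; F/E/G/B] holding=-  ← match
       stack(B, A) → towers=[C/D/A/B; F/E/G] holding=-

stack(B, G)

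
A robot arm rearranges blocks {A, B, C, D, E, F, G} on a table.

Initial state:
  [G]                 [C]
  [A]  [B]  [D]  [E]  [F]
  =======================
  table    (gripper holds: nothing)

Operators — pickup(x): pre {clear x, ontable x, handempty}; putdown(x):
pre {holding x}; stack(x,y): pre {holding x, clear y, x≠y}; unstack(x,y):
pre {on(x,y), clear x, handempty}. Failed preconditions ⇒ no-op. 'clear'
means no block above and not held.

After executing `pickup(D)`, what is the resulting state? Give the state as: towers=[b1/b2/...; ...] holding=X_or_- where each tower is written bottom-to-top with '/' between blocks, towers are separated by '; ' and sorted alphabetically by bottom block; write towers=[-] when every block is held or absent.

towers=[A/G; B; E; F/C] holding=D

before: towers=[A/G; B; D; E; F/C] holding=-
pre[pickup(D)]: clear(D) ✓, ontable(D) ✓, handempty ✓
all met → apply pickup(D)
after:  towers=[A/G; B; E; F/C] holding=D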